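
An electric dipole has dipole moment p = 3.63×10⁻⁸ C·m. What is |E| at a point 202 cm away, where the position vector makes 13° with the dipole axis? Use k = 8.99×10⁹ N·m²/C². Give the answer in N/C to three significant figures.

E ≈ 77.7 N/C

At angle θ the dipole field magnitude is E = (kp/r³)·√(1 + 3cos²θ).
kp/r³ = (8.99×10⁹)(3.63×10⁻⁸) / (2.02)³ = 39.59 N/C.
√(1 + 3cos²13°) = √(1 + 3·0.9494) = √3.8482 ≈ 1.9617.
E ≈ 39.59 × 1.962 = 77.67 N/C.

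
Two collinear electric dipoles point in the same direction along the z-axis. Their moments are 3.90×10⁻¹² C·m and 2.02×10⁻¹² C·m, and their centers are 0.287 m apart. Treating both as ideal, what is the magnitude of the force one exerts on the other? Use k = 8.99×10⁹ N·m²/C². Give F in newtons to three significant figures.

On-axis field of dipole 1 at distance r: E = 2kp₁/r³. Force on dipole 2 is F = p₂·dE/dr (gradient along axis).
dE/dr = −6kp₁/r⁴, so |F| = 6kp₁p₂/r⁴ (attractive for aligned moments).
F = 6(8.99×10⁹)(3.90×10⁻¹²)(2.02×10⁻¹²)/(0.287)⁴ = 6.263×10⁻¹¹ N.

F ≈ 6.26×10⁻¹¹ N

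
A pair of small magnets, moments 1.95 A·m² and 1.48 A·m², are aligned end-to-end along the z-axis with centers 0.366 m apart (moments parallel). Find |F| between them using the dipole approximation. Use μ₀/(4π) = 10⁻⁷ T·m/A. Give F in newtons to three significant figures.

F ≈ 9.65×10⁻⁵ N

On-axis B of dipole 1: B = (μ₀/4π)·2m₁/r³. Force on dipole 2: F = m₂·dB/dr.
dB/dr = −(μ₀/4π)·6m₁/r⁴, so |F| = (μ₀/4π)·6m₁m₂/r⁴.
F = 6(10⁻⁷)(1.95)(1.48)/(0.366)⁴ = 9.650×10⁻⁵ N.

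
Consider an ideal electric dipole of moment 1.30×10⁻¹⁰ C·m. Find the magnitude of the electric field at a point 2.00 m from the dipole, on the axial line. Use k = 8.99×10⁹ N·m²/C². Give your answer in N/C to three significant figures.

On the dipole axis E = 2kp/r³.
E = 2·(8.99×10⁹)(1.30×10⁻¹⁰) / (2.00)³ = 0.2922 N/C.

E ≈ 0.292 N/C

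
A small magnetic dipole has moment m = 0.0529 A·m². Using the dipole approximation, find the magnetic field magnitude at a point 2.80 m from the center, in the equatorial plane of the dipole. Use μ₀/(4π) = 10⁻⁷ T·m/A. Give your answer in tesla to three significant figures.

In the equatorial plane B = (μ₀/4π)·m/r³ (half the axial value).
B = (10⁻⁷)·(0.0529) / (2.80)³ = 2.410×10⁻¹⁰ T.

B ≈ 2.41×10⁻¹⁰ T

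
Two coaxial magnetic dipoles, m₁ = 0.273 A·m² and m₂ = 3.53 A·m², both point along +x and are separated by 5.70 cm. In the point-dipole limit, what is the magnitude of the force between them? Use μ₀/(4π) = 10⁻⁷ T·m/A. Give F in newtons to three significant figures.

On-axis B of dipole 1: B = (μ₀/4π)·2m₁/r³. Force on dipole 2: F = m₂·dB/dr.
dB/dr = −(μ₀/4π)·6m₁/r⁴, so |F| = (μ₀/4π)·6m₁m₂/r⁴.
F = 6(10⁻⁷)(0.273)(3.53)/(0.0570)⁴ = 0.05478 N.

F ≈ 0.0548 N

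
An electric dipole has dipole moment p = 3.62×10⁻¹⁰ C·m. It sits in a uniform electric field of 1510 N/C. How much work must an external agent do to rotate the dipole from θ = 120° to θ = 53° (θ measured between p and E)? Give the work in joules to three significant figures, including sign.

W ≈ -6.02×10⁻⁷ J

W_ext = ΔU = U(θ₂) − U(θ₁) = −pE cosθ₂ − (−pE cosθ₁) = pE(cosθ₁ − cosθ₂).
W = (3.62×10⁻¹⁰)(1510)·(cos120° − cos53°) = (5.466×10⁻⁷)·(-1.1018) = -6.023×10⁻⁷ J.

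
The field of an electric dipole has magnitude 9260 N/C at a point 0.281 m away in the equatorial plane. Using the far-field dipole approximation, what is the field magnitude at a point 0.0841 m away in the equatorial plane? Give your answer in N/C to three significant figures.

E ≈ 3.45×10⁵ N/C

Dipole fields scale as 1/r³ in the far field; the geometry is the same at both points.
E₂ = E₁ · (r₁/r₂)³ = 9260 · (0.281/0.0841)³.
(r₁/r₂)³ = (3.341)³ = 37.3.
E₂ ≈ 3.454×10⁵ N/C.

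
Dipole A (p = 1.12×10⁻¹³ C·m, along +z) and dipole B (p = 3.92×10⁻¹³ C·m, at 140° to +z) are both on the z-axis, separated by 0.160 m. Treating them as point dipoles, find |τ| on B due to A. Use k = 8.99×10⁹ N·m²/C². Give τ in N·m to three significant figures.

τ ≈ 1.24×10⁻¹³ N·m

The second dipole sits on the axis of the first, so the field there is axial: E₁ = 2kp₁/r³ along +z.
E₁ = 2(8.99×10⁹)(1.12×10⁻¹³)/(0.160)³ = 0.4916 N/C.
Torque on the second dipole: τ = p₂ E₁ sinθ.
τ = (3.92×10⁻¹³)(0.4916)·sin140° = 1.239×10⁻¹³ N·m.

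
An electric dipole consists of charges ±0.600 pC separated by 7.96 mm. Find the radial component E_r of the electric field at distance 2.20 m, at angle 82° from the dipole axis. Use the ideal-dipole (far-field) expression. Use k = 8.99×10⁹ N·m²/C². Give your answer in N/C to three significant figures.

E_r ≈ 1.12×10⁻⁶ N/C

Dipole moment p = qd = (6.00×10⁻¹³ C)(0.00796 m) = 4.776×10⁻¹⁵ C·m.
For a dipole, E_r = (2kp cosθ)/r³.
kp/r³ = (8.99×10⁹)(4.776×10⁻¹⁵)/(2.20)³ = 4.032×10⁻⁶ N/C.
E_r = 2·4.032×10⁻⁶·cos82° = 1.122×10⁻⁶ N/C.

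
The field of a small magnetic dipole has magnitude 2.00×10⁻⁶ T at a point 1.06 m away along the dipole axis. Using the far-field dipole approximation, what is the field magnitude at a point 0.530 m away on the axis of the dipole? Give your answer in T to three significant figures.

Dipole fields scale as 1/r³ in the far field; the geometry is the same at both points.
B₂ = B₁ · (r₁/r₂)³ = 2.00×10⁻⁶ · (1.06/0.530)³.
(r₁/r₂)³ = (2)³ = 8.
B₂ ≈ 1.600×10⁻⁵ T.

B ≈ 1.60×10⁻⁵ T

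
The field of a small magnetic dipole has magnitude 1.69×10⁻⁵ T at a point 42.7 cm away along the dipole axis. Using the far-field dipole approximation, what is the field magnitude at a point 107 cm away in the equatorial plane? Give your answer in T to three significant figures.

B ≈ 5.37×10⁻⁷ T

Dipole fields scale as 1/r³ in the far field.
The axial field is twice the equatorial field at the same r, so the geometry factor is 1/2.
B₂ = B₁ · (1/2) · (r₁/r₂)³ = 1.69×10⁻⁵ · 0.5 · (42.7/107)³.
(r₁/r₂)³ = (0.3991)³ = 0.06355.
B₂ ≈ 5.370×10⁻⁷ T.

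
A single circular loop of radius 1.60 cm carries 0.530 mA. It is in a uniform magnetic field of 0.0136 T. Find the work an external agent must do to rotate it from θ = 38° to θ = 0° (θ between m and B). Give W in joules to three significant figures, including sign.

W ≈ -1.23×10⁻⁹ J

Magnetic moment m = IA = Iπa² = (5.30×10⁻⁴)·π·(0.0160)² = 4.263×10⁻⁷ A·m².
W_ext = ΔU = −mB cosθ₂ + mB cosθ₁ = mB(cosθ₁ − cosθ₂).
W = (4.263×10⁻⁷)(0.0136)·(cos38° − cos0°) = (5.798×10⁻⁹)·(-0.2120) = -1.229×10⁻⁹ J.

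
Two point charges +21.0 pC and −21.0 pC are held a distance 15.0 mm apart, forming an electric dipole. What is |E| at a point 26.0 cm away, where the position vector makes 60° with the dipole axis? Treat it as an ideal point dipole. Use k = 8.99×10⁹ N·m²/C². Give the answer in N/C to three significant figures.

E ≈ 0.213 N/C

Dipole moment p = qd = (2.10×10⁻¹¹ C)(0.0150 m) = 3.15×10⁻¹³ C·m.
At angle θ the dipole field magnitude is E = (kp/r³)·√(1 + 3cos²θ).
kp/r³ = (8.99×10⁹)(3.15×10⁻¹³) / (0.260)³ = 0.1611 N/C.
√(1 + 3cos²60°) = √(1 + 3·0.2500) = √1.7500 ≈ 1.3229.
E ≈ 0.1611 × 1.323 = 0.2131 N/C.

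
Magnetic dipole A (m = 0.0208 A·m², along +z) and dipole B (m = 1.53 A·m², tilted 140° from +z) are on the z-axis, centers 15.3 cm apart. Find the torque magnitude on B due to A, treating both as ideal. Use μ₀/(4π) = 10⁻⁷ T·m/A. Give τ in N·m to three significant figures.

τ ≈ 1.14×10⁻⁶ N·m

Dipole B is on the axis of dipole A, so B₁ there is axial: B₁ = (μ₀/4π)·2m₁/r³ along +z.
B₁ = 2(10⁻⁷)(0.0208)/(0.153)³ = 1.161×10⁻⁶ T.
τ = m₂ B₁ sinθ.
τ = (1.53)(1.161×10⁻⁶)·sin140° = 1.142×10⁻⁶ N·m.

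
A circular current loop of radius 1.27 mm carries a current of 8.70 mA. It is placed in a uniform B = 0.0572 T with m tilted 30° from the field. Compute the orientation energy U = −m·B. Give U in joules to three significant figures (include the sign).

U ≈ -2.18×10⁻⁹ J

Magnetic moment m = IA = Iπa² = (0.00870)·π·(0.00127)² = 4.408×10⁻⁸ A·m².
U = −m·B = −mB cosθ.
U = −(4.408×10⁻⁸)(0.0572)·cos30° = -2.184×10⁻⁹ J.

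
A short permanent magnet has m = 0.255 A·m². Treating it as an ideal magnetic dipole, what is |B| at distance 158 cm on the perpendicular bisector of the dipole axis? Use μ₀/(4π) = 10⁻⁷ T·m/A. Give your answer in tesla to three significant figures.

B ≈ 6.47×10⁻⁹ T

In the equatorial plane B = (μ₀/4π)·m/r³ (half the axial value).
B = (10⁻⁷)·(0.255) / (1.58)³ = 6.465×10⁻⁹ T.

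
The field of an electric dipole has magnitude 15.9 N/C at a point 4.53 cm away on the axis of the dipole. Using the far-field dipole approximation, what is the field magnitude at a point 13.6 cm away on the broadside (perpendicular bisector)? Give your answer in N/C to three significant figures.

E ≈ 0.294 N/C

Dipole fields scale as 1/r³ in the far field.
The axial field is twice the equatorial field at the same r, so the geometry factor is 1/2.
E₂ = E₁ · (1/2) · (r₁/r₂)³ = 15.9 · 0.5 · (4.53/13.6)³.
(r₁/r₂)³ = (0.3331)³ = 0.03696.
E₂ ≈ 0.2938 N/C.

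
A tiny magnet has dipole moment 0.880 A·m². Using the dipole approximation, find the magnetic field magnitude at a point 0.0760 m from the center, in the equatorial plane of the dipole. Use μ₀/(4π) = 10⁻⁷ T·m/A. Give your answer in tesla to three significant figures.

B ≈ 2.00×10⁻⁴ T

In the equatorial plane B = (μ₀/4π)·m/r³ (half the axial value).
B = (10⁻⁷)·(0.880) / (0.0760)³ = 2.005×10⁻⁴ T.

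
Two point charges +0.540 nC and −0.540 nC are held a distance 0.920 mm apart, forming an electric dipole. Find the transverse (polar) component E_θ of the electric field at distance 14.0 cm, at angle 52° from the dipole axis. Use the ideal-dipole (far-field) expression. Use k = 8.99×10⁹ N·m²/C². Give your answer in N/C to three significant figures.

E_θ ≈ 1.28 N/C

Dipole moment p = qd = (5.40×10⁻¹⁰ C)(9.20×10⁻⁴ m) = 4.968×10⁻¹³ C·m.
For a dipole, E_θ = (kp sinθ)/r³.
kp/r³ = (8.99×10⁹)(4.968×10⁻¹³)/(0.140)³ = 1.628 N/C.
E_θ = 1.628·sin52° = 1.283 N/C.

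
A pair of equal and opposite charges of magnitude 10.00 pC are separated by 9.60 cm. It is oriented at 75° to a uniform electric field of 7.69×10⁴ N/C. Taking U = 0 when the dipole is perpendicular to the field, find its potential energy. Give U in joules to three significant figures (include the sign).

U ≈ -1.91×10⁻⁸ J

Dipole moment p = qd = (1.00×10⁻¹¹ C)(0.0960 m) = 9.60×10⁻¹³ C·m.
U = −p·E = −pE cosθ.
U = −(9.60×10⁻¹³)(7.69×10⁴)·cos75° = -1.911×10⁻⁸ J.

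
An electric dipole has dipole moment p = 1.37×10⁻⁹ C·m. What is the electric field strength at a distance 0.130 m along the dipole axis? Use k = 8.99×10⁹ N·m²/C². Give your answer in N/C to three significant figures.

E ≈ 1.12×10⁴ N/C

On the dipole axis E = 2kp/r³.
E = 2·(8.99×10⁹)(1.37×10⁻⁹) / (0.130)³ = 1.121×10⁴ N/C.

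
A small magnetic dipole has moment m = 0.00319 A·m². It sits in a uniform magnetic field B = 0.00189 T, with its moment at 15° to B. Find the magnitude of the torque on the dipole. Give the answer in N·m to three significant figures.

Torque on a magnetic dipole: τ = mB sinθ.
τ = (0.00319)(0.00189)·sin15° = 1.560×10⁻⁶ N·m.

τ ≈ 1.56×10⁻⁶ N·m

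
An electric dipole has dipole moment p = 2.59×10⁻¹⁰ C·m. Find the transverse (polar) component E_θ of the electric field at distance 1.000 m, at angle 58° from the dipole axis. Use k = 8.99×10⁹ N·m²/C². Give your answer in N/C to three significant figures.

E_θ ≈ 1.97 N/C

For a dipole, E_θ = (kp sinθ)/r³.
kp/r³ = (8.99×10⁹)(2.59×10⁻¹⁰)/(1.00)³ = 2.328 N/C.
E_θ = 2.328·sin58° = 1.975 N/C.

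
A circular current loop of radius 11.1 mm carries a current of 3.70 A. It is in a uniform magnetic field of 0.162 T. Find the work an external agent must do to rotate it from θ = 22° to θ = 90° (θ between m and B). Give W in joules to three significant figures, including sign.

W ≈ 2.15×10⁻⁴ J

Magnetic moment m = IA = Iπa² = (3.70)·π·(0.0111)² = 0.001432 A·m².
W_ext = ΔU = −mB cosθ₂ + mB cosθ₁ = mB(cosθ₁ − cosθ₂).
W = (0.001432)(0.162)·(cos22° − cos90°) = (2.320×10⁻⁴)·(+0.9272) = 2.151×10⁻⁴ J.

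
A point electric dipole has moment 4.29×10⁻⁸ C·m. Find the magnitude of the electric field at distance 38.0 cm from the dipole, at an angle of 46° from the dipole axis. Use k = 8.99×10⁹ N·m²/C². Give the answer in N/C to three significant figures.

At angle θ the dipole field magnitude is E = (kp/r³)·√(1 + 3cos²θ).
kp/r³ = (8.99×10⁹)(4.29×10⁻⁸) / (0.380)³ = 7029 N/C.
√(1 + 3cos²46°) = √(1 + 3·0.4826) = √2.4477 ≈ 1.5645.
E ≈ 7029 × 1.564 = 1.100×10⁴ N/C.

E ≈ 1.10×10⁴ N/C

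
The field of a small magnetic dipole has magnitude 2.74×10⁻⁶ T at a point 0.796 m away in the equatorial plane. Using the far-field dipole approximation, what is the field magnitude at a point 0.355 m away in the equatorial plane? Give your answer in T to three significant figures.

Dipole fields scale as 1/r³ in the far field; the geometry is the same at both points.
B₂ = B₁ · (r₁/r₂)³ = 2.74×10⁻⁶ · (0.796/0.355)³.
(r₁/r₂)³ = (2.242)³ = 11.27.
B₂ ≈ 3.089×10⁻⁵ T.

B ≈ 3.09×10⁻⁵ T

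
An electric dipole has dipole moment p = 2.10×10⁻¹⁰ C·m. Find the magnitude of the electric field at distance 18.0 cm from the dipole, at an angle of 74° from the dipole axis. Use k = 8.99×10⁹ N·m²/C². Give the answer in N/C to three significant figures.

At angle θ the dipole field magnitude is E = (kp/r³)·√(1 + 3cos²θ).
kp/r³ = (8.99×10⁹)(2.10×10⁻¹⁰) / (0.180)³ = 323.7 N/C.
√(1 + 3cos²74°) = √(1 + 3·0.0760) = √1.2279 ≈ 1.1081.
E ≈ 323.7 × 1.108 = 358.7 N/C.

E ≈ 359 N/C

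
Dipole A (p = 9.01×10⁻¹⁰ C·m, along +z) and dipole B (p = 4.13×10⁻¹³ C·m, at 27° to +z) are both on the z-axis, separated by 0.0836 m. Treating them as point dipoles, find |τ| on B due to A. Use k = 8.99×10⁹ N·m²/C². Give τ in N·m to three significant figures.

The second dipole sits on the axis of the first, so the field there is axial: E₁ = 2kp₁/r³ along +z.
E₁ = 2(8.99×10⁹)(9.01×10⁻¹⁰)/(0.0836)³ = 2.773×10⁴ N/C.
Torque on the second dipole: τ = p₂ E₁ sinθ.
τ = (4.13×10⁻¹³)(2.773×10⁴)·sin27° = 5.199×10⁻⁹ N·m.

τ ≈ 5.20×10⁻⁹ N·m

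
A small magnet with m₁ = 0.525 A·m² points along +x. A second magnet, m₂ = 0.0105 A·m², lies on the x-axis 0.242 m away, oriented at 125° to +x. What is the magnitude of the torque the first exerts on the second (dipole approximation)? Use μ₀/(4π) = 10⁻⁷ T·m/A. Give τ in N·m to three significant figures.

Dipole B is on the axis of dipole A, so B₁ there is axial: B₁ = (μ₀/4π)·2m₁/r³ along +x.
B₁ = 2(10⁻⁷)(0.525)/(0.242)³ = 7.409×10⁻⁶ T.
τ = m₂ B₁ sinθ.
τ = (0.0105)(7.409×10⁻⁶)·sin125° = 6.372×10⁻⁸ N·m.

τ ≈ 6.37×10⁻⁸ N·m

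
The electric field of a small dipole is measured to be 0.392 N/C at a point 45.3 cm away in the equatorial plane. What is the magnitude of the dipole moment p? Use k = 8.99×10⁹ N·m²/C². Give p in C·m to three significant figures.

In the equatorial plane E = kp/r³, so p = Er³/(k).
p = (0.392)·(0.453)³ / (8.99×10⁹) = 4.053×10⁻¹² C·m.

p ≈ 4.05×10⁻¹² C·m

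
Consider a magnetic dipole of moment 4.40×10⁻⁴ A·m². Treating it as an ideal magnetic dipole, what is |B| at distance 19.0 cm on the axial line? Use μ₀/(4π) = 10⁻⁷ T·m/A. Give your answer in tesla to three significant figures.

On axis B = (μ₀/4π)·2m/r³.
B = 2·(10⁻⁷)·(4.40×10⁻⁴) / (0.190)³ = 1.283×10⁻⁸ T.

B ≈ 1.28×10⁻⁸ T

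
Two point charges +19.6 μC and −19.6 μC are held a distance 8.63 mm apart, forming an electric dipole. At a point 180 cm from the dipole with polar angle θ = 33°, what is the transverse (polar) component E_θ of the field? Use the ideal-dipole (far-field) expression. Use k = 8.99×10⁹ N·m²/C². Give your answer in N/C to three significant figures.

Dipole moment p = qd = (1.96×10⁻⁵ C)(0.00863 m) = 1.691×10⁻⁷ C·m.
For a dipole, E_θ = (kp sinθ)/r³.
kp/r³ = (8.99×10⁹)(1.691×10⁻⁷)/(1.80)³ = 260.7 N/C.
E_θ = 260.7·sin33° = 142.0 N/C.

E_θ ≈ 142 N/C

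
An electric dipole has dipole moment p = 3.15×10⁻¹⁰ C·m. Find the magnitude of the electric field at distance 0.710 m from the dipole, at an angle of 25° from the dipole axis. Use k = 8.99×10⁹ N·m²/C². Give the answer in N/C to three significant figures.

E ≈ 14.7 N/C

At angle θ the dipole field magnitude is E = (kp/r³)·√(1 + 3cos²θ).
kp/r³ = (8.99×10⁹)(3.15×10⁻¹⁰) / (0.710)³ = 7.912 N/C.
√(1 + 3cos²25°) = √(1 + 3·0.8214) = √3.4642 ≈ 1.8612.
E ≈ 7.912 × 1.861 = 14.73 N/C.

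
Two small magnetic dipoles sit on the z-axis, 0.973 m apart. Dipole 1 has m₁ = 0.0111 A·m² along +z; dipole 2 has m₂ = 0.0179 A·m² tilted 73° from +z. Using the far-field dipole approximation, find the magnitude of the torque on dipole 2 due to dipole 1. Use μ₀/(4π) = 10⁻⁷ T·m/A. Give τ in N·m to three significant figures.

Dipole B is on the axis of dipole A, so B₁ there is axial: B₁ = (μ₀/4π)·2m₁/r³ along +z.
B₁ = 2(10⁻⁷)(0.0111)/(0.973)³ = 2.410×10⁻⁹ T.
τ = m₂ B₁ sinθ.
τ = (0.0179)(2.410×10⁻⁹)·sin73° = 4.125×10⁻¹¹ N·m.

τ ≈ 4.13×10⁻¹¹ N·m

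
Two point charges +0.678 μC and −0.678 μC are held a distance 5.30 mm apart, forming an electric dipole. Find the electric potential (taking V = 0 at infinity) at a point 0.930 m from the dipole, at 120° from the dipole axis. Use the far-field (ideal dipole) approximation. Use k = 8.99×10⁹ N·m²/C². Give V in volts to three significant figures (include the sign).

Dipole moment p = qd = (6.78×10⁻⁷ C)(0.00530 m) = 3.593×10⁻⁹ C·m.
The dipole potential is V = kp cosθ / r².
V = (8.99×10⁹)(3.593×10⁻⁹)·cos120° / (0.930)² = -18.67 V.

V ≈ -18.7 V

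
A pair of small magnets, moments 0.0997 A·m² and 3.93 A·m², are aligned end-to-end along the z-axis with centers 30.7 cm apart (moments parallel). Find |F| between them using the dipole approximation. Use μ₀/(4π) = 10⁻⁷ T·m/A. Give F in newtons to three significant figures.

On-axis B of dipole 1: B = (μ₀/4π)·2m₁/r³. Force on dipole 2: F = m₂·dB/dr.
dB/dr = −(μ₀/4π)·6m₁/r⁴, so |F| = (μ₀/4π)·6m₁m₂/r⁴.
F = 6(10⁻⁷)(0.0997)(3.93)/(0.307)⁴ = 2.647×10⁻⁵ N.

F ≈ 2.65×10⁻⁵ N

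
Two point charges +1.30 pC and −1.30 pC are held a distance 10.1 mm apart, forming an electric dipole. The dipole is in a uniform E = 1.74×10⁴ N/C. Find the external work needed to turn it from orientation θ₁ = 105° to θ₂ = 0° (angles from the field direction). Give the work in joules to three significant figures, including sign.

Dipole moment p = qd = (1.30×10⁻¹² C)(0.0101 m) = 1.313×10⁻¹⁴ C·m.
W_ext = ΔU = U(θ₂) − U(θ₁) = −pE cosθ₂ − (−pE cosθ₁) = pE(cosθ₁ − cosθ₂).
W = (1.313×10⁻¹⁴)(1.74×10⁴)·(cos105° − cos0°) = (2.285×10⁻¹⁰)·(-1.2588) = -2.876×10⁻¹⁰ J.

W ≈ -2.88×10⁻¹⁰ J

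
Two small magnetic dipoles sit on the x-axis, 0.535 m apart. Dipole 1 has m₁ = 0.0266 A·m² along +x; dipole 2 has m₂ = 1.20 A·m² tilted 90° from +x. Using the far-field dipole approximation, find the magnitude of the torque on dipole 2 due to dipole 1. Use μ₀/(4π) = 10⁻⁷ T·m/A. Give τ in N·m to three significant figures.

Dipole B is on the axis of dipole A, so B₁ there is axial: B₁ = (μ₀/4π)·2m₁/r³ along +x.
B₁ = 2(10⁻⁷)(0.0266)/(0.535)³ = 3.474×10⁻⁸ T.
τ = m₂ B₁ sinθ.
τ = (1.20)(3.474×10⁻⁸)·sin90° = 4.169×10⁻⁸ N·m.

τ ≈ 4.17×10⁻⁸ N·m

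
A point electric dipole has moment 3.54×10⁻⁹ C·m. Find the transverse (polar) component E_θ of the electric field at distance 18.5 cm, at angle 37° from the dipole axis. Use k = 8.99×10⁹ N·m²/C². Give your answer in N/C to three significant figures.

For a dipole, E_θ = (kp sinθ)/r³.
kp/r³ = (8.99×10⁹)(3.54×10⁻⁹)/(0.185)³ = 5026 N/C.
E_θ = 5026·sin37° = 3025 N/C.

E_θ ≈ 3020 N/C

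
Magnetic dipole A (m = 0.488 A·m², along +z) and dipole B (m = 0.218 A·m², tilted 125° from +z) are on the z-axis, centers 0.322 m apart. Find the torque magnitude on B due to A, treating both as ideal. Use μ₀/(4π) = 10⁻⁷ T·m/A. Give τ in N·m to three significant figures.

Dipole B is on the axis of dipole A, so B₁ there is axial: B₁ = (μ₀/4π)·2m₁/r³ along +z.
B₁ = 2(10⁻⁷)(0.488)/(0.322)³ = 2.923×10⁻⁶ T.
τ = m₂ B₁ sinθ.
τ = (0.218)(2.923×10⁻⁶)·sin125° = 5.220×10⁻⁷ N·m.

τ ≈ 5.22×10⁻⁷ N·m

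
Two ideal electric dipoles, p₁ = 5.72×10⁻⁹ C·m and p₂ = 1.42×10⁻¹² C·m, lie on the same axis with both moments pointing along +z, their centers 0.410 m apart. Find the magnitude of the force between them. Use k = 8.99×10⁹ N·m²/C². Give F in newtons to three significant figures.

F ≈ 1.55×10⁻⁸ N

On-axis field of dipole 1 at distance r: E = 2kp₁/r³. Force on dipole 2 is F = p₂·dE/dr (gradient along axis).
dE/dr = −6kp₁/r⁴, so |F| = 6kp₁p₂/r⁴ (attractive for aligned moments).
F = 6(8.99×10⁹)(5.72×10⁻⁹)(1.42×10⁻¹²)/(0.410)⁴ = 1.550×10⁻⁸ N.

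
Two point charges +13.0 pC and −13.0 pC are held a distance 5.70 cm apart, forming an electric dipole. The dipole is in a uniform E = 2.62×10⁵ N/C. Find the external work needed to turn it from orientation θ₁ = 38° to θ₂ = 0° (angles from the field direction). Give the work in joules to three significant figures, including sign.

Dipole moment p = qd = (1.30×10⁻¹¹ C)(0.0570 m) = 7.41×10⁻¹³ C·m.
W_ext = ΔU = U(θ₂) − U(θ₁) = −pE cosθ₂ − (−pE cosθ₁) = pE(cosθ₁ − cosθ₂).
W = (7.41×10⁻¹³)(2.62×10⁵)·(cos38° − cos0°) = (1.941×10⁻⁷)·(-0.2120) = -4.116×10⁻⁸ J.

W ≈ -4.12×10⁻⁸ J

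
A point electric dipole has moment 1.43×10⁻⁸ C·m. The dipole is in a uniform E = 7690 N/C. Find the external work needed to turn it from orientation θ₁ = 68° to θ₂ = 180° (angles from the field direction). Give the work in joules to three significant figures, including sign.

W_ext = ΔU = U(θ₂) − U(θ₁) = −pE cosθ₂ − (−pE cosθ₁) = pE(cosθ₁ − cosθ₂).
W = (1.43×10⁻⁸)(7690)·(cos68° − cos180°) = (1.100×10⁻⁴)·(+1.3746) = 1.512×10⁻⁴ J.

W ≈ 1.51×10⁻⁴ J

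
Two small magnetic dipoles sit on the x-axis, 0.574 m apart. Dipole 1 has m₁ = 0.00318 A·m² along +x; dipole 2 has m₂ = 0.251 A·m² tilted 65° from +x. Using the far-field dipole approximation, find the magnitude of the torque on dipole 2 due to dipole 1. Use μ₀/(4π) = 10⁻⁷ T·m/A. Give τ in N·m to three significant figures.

τ ≈ 7.65×10⁻¹⁰ N·m

Dipole B is on the axis of dipole A, so B₁ there is axial: B₁ = (μ₀/4π)·2m₁/r³ along +x.
B₁ = 2(10⁻⁷)(0.00318)/(0.574)³ = 3.363×10⁻⁹ T.
τ = m₂ B₁ sinθ.
τ = (0.251)(3.363×10⁻⁹)·sin65° = 7.650×10⁻¹⁰ N·m.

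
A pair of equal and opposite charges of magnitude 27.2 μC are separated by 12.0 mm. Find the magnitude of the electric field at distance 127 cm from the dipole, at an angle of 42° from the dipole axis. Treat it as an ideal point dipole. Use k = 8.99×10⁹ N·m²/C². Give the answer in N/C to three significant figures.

E ≈ 2330 N/C

Dipole moment p = qd = (2.72×10⁻⁵ C)(0.0120 m) = 3.264×10⁻⁷ C·m.
At angle θ the dipole field magnitude is E = (kp/r³)·√(1 + 3cos²θ).
kp/r³ = (8.99×10⁹)(3.264×10⁻⁷) / (1.27)³ = 1433 N/C.
√(1 + 3cos²42°) = √(1 + 3·0.5523) = √2.6568 ≈ 1.6300.
E ≈ 1433 × 1.630 = 2335 N/C.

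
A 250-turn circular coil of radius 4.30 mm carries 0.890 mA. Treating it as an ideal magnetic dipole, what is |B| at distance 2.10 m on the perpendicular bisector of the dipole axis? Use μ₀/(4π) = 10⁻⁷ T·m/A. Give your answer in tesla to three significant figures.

B ≈ 1.40×10⁻¹³ T

m = NIA = NIπa² = 250·(8.90×10⁻⁴)·π·(0.00430)² = 1.292×10⁻⁵ A·m².
In the equatorial plane B = (μ₀/4π)·m/r³ (half the axial value).
B = (10⁻⁷)·(1.292×10⁻⁵) / (2.10)³ = 1.395×10⁻¹³ T.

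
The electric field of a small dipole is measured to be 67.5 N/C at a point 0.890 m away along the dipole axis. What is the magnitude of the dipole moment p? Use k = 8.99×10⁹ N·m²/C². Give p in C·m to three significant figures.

p ≈ 2.65×10⁻⁹ C·m

On axis E = 2kp/r³, so p = Er³/(2k).
p = (67.5)·(0.890)³ / (2·8.99×10⁹) = 2.647×10⁻⁹ C·m.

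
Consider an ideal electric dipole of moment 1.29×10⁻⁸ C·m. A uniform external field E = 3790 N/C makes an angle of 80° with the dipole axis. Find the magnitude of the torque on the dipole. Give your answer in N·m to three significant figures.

τ ≈ 4.81×10⁻⁵ N·m

Torque on an electric dipole: τ = pE sinθ.
τ = (1.29×10⁻⁸)(3790)·sin80° = 4.815×10⁻⁵ N·m.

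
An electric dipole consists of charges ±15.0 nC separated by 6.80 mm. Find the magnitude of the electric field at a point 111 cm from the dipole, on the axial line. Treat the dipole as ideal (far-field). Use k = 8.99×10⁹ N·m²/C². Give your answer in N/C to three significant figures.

Dipole moment p = qd = (1.50×10⁻⁸ C)(0.00680 m) = 1.02×10⁻¹⁰ C·m.
On the dipole axis E = 2kp/r³.
E = 2·(8.99×10⁹)(1.02×10⁻¹⁰) / (1.11)³ = 1.341 N/C.

E ≈ 1.34 N/C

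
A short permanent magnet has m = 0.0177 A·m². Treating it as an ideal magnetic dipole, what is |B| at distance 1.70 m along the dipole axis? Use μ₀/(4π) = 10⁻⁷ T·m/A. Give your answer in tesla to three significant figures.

On axis B = (μ₀/4π)·2m/r³.
B = 2·(10⁻⁷)·(0.0177) / (1.70)³ = 7.205×10⁻¹⁰ T.

B ≈ 7.21×10⁻¹⁰ T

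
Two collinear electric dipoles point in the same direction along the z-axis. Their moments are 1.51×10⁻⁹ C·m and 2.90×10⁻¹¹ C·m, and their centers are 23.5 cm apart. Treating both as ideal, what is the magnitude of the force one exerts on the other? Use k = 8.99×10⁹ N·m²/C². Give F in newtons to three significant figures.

On-axis field of dipole 1 at distance r: E = 2kp₁/r³. Force on dipole 2 is F = p₂·dE/dr (gradient along axis).
dE/dr = −6kp₁/r⁴, so |F| = 6kp₁p₂/r⁴ (attractive for aligned moments).
F = 6(8.99×10⁹)(1.51×10⁻⁹)(2.90×10⁻¹¹)/(0.235)⁴ = 7.745×10⁻⁷ N.

F ≈ 7.74×10⁻⁷ N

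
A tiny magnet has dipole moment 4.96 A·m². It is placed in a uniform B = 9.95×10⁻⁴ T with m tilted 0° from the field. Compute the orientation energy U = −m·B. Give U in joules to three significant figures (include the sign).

U = −m·B = −mB cosθ.
U = −(4.96)(9.95×10⁻⁴)·cos0° = -0.004935 J.

U ≈ -0.00494 J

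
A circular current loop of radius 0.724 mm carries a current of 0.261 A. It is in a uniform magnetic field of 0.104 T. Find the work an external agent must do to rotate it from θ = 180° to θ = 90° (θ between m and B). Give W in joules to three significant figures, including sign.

Magnetic moment m = IA = Iπa² = (0.261)·π·(7.24×10⁻⁴)² = 4.298×10⁻⁷ A·m².
W_ext = ΔU = −mB cosθ₂ + mB cosθ₁ = mB(cosθ₁ − cosθ₂).
W = (4.298×10⁻⁷)(0.104)·(cos180° − cos90°) = (4.470×10⁻⁸)·(-1.0000) = -4.470×10⁻⁸ J.

W ≈ -4.47×10⁻⁸ J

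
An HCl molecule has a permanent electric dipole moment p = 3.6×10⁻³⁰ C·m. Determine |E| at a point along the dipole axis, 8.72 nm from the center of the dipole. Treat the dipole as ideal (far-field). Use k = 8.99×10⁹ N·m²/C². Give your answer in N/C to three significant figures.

E ≈ 9.76×10⁴ N/C

On the dipole axis E = 2kp/r³.
E = 2·(8.99×10⁹)(3.60×10⁻³⁰) / (8.72×10⁻⁹)³ = 9.762×10⁴ N/C.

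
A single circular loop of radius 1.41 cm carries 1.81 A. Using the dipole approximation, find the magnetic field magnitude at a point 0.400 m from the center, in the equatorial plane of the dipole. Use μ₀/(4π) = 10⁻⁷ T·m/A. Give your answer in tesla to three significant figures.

Magnetic moment m = IA = Iπa² = (1.81)·π·(0.0141)² = 0.00113 A·m².
In the equatorial plane B = (μ₀/4π)·m/r³ (half the axial value).
B = (10⁻⁷)·(0.00113) / (0.400)³ = 1.766×10⁻⁹ T.

B ≈ 1.77×10⁻⁹ T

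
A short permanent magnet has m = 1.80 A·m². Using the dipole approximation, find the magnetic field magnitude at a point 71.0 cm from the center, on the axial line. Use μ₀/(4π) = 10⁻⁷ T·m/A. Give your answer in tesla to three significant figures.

On axis B = (μ₀/4π)·2m/r³.
B = 2·(10⁻⁷)·(1.80) / (0.710)³ = 1.006×10⁻⁶ T.

B ≈ 1.01×10⁻⁶ T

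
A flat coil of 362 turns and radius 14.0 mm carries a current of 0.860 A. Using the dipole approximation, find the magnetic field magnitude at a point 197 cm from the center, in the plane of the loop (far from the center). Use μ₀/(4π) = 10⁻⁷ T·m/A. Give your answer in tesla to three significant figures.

B ≈ 2.51×10⁻⁹ T

m = NIA = NIπa² = 362·(0.860)·π·(0.0140)² = 0.1917 A·m².
In the equatorial plane B = (μ₀/4π)·m/r³ (half the axial value).
B = (10⁻⁷)·(0.1917) / (1.97)³ = 2.507×10⁻⁹ T.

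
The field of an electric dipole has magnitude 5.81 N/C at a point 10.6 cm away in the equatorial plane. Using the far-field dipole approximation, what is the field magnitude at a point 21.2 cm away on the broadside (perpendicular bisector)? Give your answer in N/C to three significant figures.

E ≈ 0.726 N/C

Dipole fields scale as 1/r³ in the far field; the geometry is the same at both points.
E₂ = E₁ · (r₁/r₂)³ = 5.81 · (10.6/21.2)³.
(r₁/r₂)³ = (0.5)³ = 0.125.
E₂ ≈ 0.7262 N/C.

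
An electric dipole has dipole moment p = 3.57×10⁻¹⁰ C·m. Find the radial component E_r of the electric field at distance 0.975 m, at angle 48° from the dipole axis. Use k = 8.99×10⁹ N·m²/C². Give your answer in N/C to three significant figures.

For a dipole, E_r = (2kp cosθ)/r³.
kp/r³ = (8.99×10⁹)(3.57×10⁻¹⁰)/(0.975)³ = 3.463 N/C.
E_r = 2·3.463·cos48° = 4.634 N/C.

E_r ≈ 4.63 N/C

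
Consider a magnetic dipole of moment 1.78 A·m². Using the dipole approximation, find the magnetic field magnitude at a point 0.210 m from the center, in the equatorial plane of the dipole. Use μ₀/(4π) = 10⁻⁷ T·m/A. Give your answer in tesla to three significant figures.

In the equatorial plane B = (μ₀/4π)·m/r³ (half the axial value).
B = (10⁻⁷)·(1.78) / (0.210)³ = 1.922×10⁻⁵ T.

B ≈ 1.92×10⁻⁵ T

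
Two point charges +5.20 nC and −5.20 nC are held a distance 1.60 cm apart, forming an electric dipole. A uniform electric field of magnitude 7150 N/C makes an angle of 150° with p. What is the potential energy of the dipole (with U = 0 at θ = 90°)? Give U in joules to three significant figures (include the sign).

Dipole moment p = qd = (5.20×10⁻⁹ C)(0.0160 m) = 8.32×10⁻¹¹ C·m.
U = −p·E = −pE cosθ.
U = −(8.32×10⁻¹¹)(7150)·cos150° = 5.152×10⁻⁷ J.

U ≈ 5.15×10⁻⁷ J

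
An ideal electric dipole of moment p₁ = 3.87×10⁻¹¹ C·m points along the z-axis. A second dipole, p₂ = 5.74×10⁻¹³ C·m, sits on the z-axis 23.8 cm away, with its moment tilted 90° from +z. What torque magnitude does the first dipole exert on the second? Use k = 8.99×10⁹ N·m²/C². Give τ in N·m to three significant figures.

The second dipole sits on the axis of the first, so the field there is axial: E₁ = 2kp₁/r³ along +z.
E₁ = 2(8.99×10⁹)(3.87×10⁻¹¹)/(0.238)³ = 51.61 N/C.
Torque on the second dipole: τ = p₂ E₁ sinθ.
τ = (5.74×10⁻¹³)(51.61)·sin90° = 2.963×10⁻¹¹ N·m.

τ ≈ 2.96×10⁻¹¹ N·m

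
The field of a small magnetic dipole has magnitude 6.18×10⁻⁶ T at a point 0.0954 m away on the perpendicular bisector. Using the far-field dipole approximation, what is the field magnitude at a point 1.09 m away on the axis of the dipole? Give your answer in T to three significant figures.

Dipole fields scale as 1/r³ in the far field.
The axial field is twice the equatorial field at the same r, so the geometry factor is 2/1.
B₂ = B₁ · (2/1) · (r₁/r₂)³ = 6.18×10⁻⁶ · 2 · (0.0954/1.09)³.
(r₁/r₂)³ = (0.08752)³ = 0.0006704.
B₂ ≈ 8.287×10⁻⁹ T.

B ≈ 8.29×10⁻⁹ T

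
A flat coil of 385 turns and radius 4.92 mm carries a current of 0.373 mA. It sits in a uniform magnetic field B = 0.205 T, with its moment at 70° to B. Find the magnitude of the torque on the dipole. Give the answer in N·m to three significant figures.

m = NIA = NIπa² = 385·(3.73×10⁻⁴)·π·(0.00492)² = 1.092×10⁻⁵ A·m².
Torque on a magnetic dipole: τ = mB sinθ.
τ = (1.092×10⁻⁵)(0.205)·sin70° = 2.104×10⁻⁶ N·m.

τ ≈ 2.10×10⁻⁶ N·m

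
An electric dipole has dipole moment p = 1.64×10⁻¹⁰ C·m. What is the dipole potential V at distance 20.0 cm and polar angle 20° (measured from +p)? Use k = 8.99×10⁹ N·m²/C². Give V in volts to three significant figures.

V ≈ 34.6 V

The dipole potential is V = kp cosθ / r².
V = (8.99×10⁹)(1.64×10⁻¹⁰)·cos20° / (0.200)² = 34.64 V.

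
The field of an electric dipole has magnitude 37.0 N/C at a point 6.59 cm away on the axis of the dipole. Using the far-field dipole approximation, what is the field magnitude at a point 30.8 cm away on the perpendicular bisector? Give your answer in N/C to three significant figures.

E ≈ 0.181 N/C

Dipole fields scale as 1/r³ in the far field.
The axial field is twice the equatorial field at the same r, so the geometry factor is 1/2.
E₂ = E₁ · (1/2) · (r₁/r₂)³ = 37.0 · 0.5 · (6.59/30.8)³.
(r₁/r₂)³ = (0.214)³ = 0.009795.
E₂ ≈ 0.1812 N/C.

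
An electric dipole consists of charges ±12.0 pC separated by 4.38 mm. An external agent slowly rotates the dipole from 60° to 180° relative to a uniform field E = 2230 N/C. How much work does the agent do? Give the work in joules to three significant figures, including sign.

W ≈ 1.76×10⁻¹⁰ J

Dipole moment p = qd = (1.20×10⁻¹¹ C)(0.00438 m) = 5.256×10⁻¹⁴ C·m.
W_ext = ΔU = U(θ₂) − U(θ₁) = −pE cosθ₂ − (−pE cosθ₁) = pE(cosθ₁ − cosθ₂).
W = (5.256×10⁻¹⁴)(2230)·(cos60° − cos180°) = (1.172×10⁻¹⁰)·(+1.5000) = 1.758×10⁻¹⁰ J.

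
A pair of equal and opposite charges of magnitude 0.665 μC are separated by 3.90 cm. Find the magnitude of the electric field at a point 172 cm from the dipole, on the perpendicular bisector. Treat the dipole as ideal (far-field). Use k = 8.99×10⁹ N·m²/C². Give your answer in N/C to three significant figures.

Dipole moment p = qd = (6.65×10⁻⁷ C)(0.0390 m) = 2.594×10⁻⁸ C·m.
On the perpendicular bisector E = kp/r³ (half the axial value at the same distance).
E = (8.99×10⁹)(2.594×10⁻⁸) / (1.72)³ = 45.83 N/C.

E ≈ 45.8 N/C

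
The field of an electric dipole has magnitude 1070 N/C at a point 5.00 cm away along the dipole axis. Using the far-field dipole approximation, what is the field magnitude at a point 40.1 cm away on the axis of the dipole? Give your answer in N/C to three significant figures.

Dipole fields scale as 1/r³ in the far field; the geometry is the same at both points.
E₂ = E₁ · (r₁/r₂)³ = 1070 · (5.00/40.1)³.
(r₁/r₂)³ = (0.1247)³ = 0.001939.
E₂ ≈ 2.074 N/C.

E ≈ 2.07 N/C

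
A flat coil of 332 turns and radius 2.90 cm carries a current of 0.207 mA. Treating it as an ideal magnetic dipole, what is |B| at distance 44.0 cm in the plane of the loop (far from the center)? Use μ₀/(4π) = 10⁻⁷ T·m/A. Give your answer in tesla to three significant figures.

m = NIA = NIπa² = 332·(2.07×10⁻⁴)·π·(0.0290)² = 1.816×10⁻⁴ A·m².
In the equatorial plane B = (μ₀/4π)·m/r³ (half the axial value).
B = (10⁻⁷)·(1.816×10⁻⁴) / (0.440)³ = 2.132×10⁻¹⁰ T.

B ≈ 2.13×10⁻¹⁰ T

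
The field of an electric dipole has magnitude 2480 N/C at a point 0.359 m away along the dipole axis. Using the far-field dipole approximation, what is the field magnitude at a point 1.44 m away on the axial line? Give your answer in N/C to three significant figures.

Dipole fields scale as 1/r³ in the far field; the geometry is the same at both points.
E₂ = E₁ · (r₁/r₂)³ = 2480 · (0.359/1.44)³.
(r₁/r₂)³ = (0.2493)³ = 0.0155.
E₂ ≈ 38.43 N/C.

E ≈ 38.4 N/C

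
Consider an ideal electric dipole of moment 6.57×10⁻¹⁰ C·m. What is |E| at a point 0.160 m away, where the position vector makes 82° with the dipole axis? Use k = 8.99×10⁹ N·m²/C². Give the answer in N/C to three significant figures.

E ≈ 1480 N/C

At angle θ the dipole field magnitude is E = (kp/r³)·√(1 + 3cos²θ).
kp/r³ = (8.99×10⁹)(6.57×10⁻¹⁰) / (0.160)³ = 1442 N/C.
√(1 + 3cos²82°) = √(1 + 3·0.0194) = √1.0581 ≈ 1.0286.
E ≈ 1442 × 1.029 = 1483 N/C.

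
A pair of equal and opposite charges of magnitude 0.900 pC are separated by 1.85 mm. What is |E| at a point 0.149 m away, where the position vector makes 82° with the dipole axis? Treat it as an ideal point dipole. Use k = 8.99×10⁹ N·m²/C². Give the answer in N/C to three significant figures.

Dipole moment p = qd = (9.00×10⁻¹³ C)(0.00185 m) = 1.665×10⁻¹⁵ C·m.
At angle θ the dipole field magnitude is E = (kp/r³)·√(1 + 3cos²θ).
kp/r³ = (8.99×10⁹)(1.665×10⁻¹⁵) / (0.149)³ = 0.004525 N/C.
√(1 + 3cos²82°) = √(1 + 3·0.0194) = √1.0581 ≈ 1.0286.
E ≈ 0.004525 × 1.029 = 0.004655 N/C.

E ≈ 0.00465 N/C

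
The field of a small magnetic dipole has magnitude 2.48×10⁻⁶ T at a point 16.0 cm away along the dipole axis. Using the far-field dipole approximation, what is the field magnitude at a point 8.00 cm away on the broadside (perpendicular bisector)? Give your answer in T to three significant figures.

B ≈ 9.92×10⁻⁶ T

Dipole fields scale as 1/r³ in the far field.
The axial field is twice the equatorial field at the same r, so the geometry factor is 1/2.
B₂ = B₁ · (1/2) · (r₁/r₂)³ = 2.48×10⁻⁶ · 0.5 · (16.0/8.00)³.
(r₁/r₂)³ = (2)³ = 8.
B₂ ≈ 9.920×10⁻⁶ T.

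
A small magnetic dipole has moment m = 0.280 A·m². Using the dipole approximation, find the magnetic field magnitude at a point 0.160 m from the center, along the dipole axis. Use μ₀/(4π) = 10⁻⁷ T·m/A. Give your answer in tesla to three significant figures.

On axis B = (μ₀/4π)·2m/r³.
B = 2·(10⁻⁷)·(0.280) / (0.160)³ = 1.367×10⁻⁵ T.

B ≈ 1.37×10⁻⁵ T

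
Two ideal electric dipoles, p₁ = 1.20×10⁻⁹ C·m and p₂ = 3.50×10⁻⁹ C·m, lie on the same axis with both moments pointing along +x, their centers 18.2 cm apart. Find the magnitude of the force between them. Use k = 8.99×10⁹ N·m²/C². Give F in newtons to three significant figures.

On-axis field of dipole 1 at distance r: E = 2kp₁/r³. Force on dipole 2 is F = p₂·dE/dr (gradient along axis).
dE/dr = −6kp₁/r⁴, so |F| = 6kp₁p₂/r⁴ (attractive for aligned moments).
F = 6(8.99×10⁹)(1.20×10⁻⁹)(3.50×10⁻⁹)/(0.182)⁴ = 2.065×10⁻⁴ N.

F ≈ 2.06×10⁻⁴ N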